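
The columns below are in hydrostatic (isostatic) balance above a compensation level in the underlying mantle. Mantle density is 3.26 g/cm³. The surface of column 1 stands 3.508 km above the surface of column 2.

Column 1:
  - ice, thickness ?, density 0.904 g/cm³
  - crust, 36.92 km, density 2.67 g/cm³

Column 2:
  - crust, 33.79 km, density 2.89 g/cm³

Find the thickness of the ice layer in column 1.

Take the compensation level at the base of the deeper column (depth z_c below the surface of column 1) and equate Σ ρ_i t_i down to z_c; mantle fills any gap and the z_c terms cancel.
Column 1: x×0.904 + 36.92×2.67 + (z_c − 36.92 − x)×3.26
Column 2: 3.508×0 + 33.79×2.89 + (z_c − 3.508 − 33.79)×3.26
The z_c×3.26 term appears on both sides and cancels. Collect the known terms of each column as K = Σ(ρt)_known − 3.26 × (depth of known layers): K_1 = 98.5764 − 3.26×36.92 = −21.7828; K_2 = 97.6531 − 3.26×(3.508 + 33.79) = −23.93838.
Balance: K_1 − x×(3.26 − 0.904) = K_2, so x = (K_1 − K_2)/(3.26 − 0.904) = 2.15558/2.356 = 0.915 km.

0.915 km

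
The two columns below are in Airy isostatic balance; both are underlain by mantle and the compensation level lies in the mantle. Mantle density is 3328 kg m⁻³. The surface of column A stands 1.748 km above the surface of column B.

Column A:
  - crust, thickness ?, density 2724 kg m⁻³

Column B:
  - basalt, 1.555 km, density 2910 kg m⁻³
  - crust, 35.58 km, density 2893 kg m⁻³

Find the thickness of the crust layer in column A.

Take the compensation level at the base of the deeper column (depth z_c below the surface of column A) and equate Σ ρ_i t_i down to z_c; mantle fills any gap and the z_c terms cancel.
Column A: x×2724 + (z_c − 0 − x)×3328
Column B: 1.748×0 + 1.555×2910 + 35.58×2893 + (z_c − 1.748 − 37.135)×3328
The z_c×3328 term appears on both sides and cancels. Collect the known terms of each column as K = Σ(ρt)_known − 3328 × (depth of known layers): K_A = 0 − 3328×0 = 0; K_B = 107457.99 − 3328×(1.748 + 37.135) = −21944.634.
Balance: K_A − x×(3328 − 2724) = K_B, so x = (K_A − K_B)/(3328 − 2724) = 21944.6/604 = 36.3 km.

36.3 km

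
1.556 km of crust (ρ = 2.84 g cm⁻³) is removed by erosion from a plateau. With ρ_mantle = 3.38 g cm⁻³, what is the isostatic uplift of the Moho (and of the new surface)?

1.31 km

Unloading: uplift u = e ρ_c/ρ_m = 1.556 km × 2.84/3.38 = 1.31 km.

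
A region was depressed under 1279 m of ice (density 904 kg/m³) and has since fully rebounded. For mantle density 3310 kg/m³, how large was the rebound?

Removing the load lets mantle flow back in; uplift u satisfies ρ_ice t = ρ_m u.
u = t ρ_ice/ρ_m = 1279 m × 904/3310 = 349 m.

349 m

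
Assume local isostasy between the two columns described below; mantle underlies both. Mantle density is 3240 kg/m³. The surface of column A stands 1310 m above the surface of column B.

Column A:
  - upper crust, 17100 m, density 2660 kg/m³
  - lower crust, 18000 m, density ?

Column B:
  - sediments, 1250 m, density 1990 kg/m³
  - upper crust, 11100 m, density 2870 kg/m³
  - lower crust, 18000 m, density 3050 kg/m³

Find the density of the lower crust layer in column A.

Take the compensation level at the base of the deeper column (depth z_c below the surface of column A) and equate Σ ρ_i t_i down to z_c; mantle fills any gap and the z_c terms cancel.
Column A: 17100×2660 + 18000×ρ + (z_c − 35100)×3240
Column B: 1310×0 + 1250×1990 + 11100×2870 + 18000×3050 + (z_c − 1310 − 30350)×3240
The z_c×3240 term appears on both sides and cancels. Collect the known terms of each column as K = Σ(ρt)_known − 3240 × (depth of known layers): K_A = 45486000 − 3240×35100 = −68238000; K_B = 89244500 − 3240×(1310 + 30350) = −13333900.
Balance: K_A + 18000×ρ = K_B, so ρ = (K_B − K_A)/18000 = 54904100/18000 = 3050 kg/m³.

3050 kg/m³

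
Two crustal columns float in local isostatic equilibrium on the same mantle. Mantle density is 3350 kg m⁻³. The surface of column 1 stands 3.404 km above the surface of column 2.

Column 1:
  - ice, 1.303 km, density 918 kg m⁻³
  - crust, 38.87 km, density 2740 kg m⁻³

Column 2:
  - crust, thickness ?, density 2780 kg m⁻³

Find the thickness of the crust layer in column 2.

27.2 km

Take the compensation level at the base of the deeper column (depth z_c below the surface of column 1) and equate Σ ρ_i t_i down to z_c; mantle fills any gap and the z_c terms cancel.
Column 1: 1.303×918 + 38.87×2740 + (z_c − 40.173)×3350
Column 2: 3.404×0 + x×2780 + (z_c − 3.404 − 0 − x)×3350
The z_c×3350 term appears on both sides and cancels. Collect the known terms of each column as K = Σ(ρt)_known − 3350 × (depth of known layers): K_1 = 107699.954 − 3350×40.173 = −26879.596; K_2 = 0 − 3350×(3.404 + 0) = −11403.4.
Balance: K_1 = K_2 − x×(3350 − 2780), so x = (K_2 − K_1)/(3350 − 2780) = 15476.2/570 = 27.2 km.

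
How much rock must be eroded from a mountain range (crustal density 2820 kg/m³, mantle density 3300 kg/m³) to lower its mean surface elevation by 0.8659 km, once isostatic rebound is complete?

Net drop Δ = e − u = e − e ρ_c/ρ_m = e (ρ_m − ρ_c)/ρ_m.
e = Δ ρ_m/(ρ_m − ρ_c) = 0.8659 km × 3300/480 = 5.95 km.

5.95 km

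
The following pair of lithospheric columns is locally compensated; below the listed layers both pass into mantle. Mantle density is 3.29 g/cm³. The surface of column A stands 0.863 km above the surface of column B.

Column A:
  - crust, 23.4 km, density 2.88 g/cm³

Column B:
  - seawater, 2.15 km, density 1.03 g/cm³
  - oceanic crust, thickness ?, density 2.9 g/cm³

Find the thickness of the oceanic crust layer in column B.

4.86 km

Take the compensation level at the base of the deeper column (depth z_c below the surface of column A) and equate Σ ρ_i t_i down to z_c; mantle fills any gap and the z_c terms cancel.
Column A: 23.4×2.88 + (z_c − 23.4)×3.29
Column B: 0.863×0 + 2.15×1.03 + x×2.9 + (z_c − 0.863 − 2.15 − x)×3.29
The z_c×3.29 term appears on both sides and cancels. Collect the known terms of each column as K = Σ(ρt)_known − 3.29 × (depth of known layers): K_A = 67.392 − 3.29×23.4 = −9.594; K_B = 2.2145 − 3.29×(0.863 + 2.15) = −7.69827.
Balance: K_A = K_B − x×(3.29 − 2.9), so x = (K_B − K_A)/(3.29 − 2.9) = 1.89573/0.39 = 4.86 km.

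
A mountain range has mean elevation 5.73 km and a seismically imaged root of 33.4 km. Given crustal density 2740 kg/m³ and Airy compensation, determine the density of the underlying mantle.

Airy balance: ρ_c h = (ρ_m − ρ_c) r → ρ_m = ρ_c (1 + h/r).
ρ_m = 2740 × (1 + 5.73 km/33.4 km) = 3210 kg/m³.

3210 kg/m³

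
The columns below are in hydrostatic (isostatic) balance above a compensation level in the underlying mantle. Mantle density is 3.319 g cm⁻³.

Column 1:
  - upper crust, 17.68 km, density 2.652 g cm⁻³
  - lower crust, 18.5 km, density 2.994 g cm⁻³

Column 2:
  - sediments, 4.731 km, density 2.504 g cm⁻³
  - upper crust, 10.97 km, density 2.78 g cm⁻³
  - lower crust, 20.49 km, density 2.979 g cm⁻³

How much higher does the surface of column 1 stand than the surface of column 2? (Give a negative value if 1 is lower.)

For any compensation level in the mantle, the mantle terms cancel and isostasy reduces to e = (Σt_1 − Σt_2) − (Σ(ρt)_1 − Σ(ρt)_2) / ρ_m.
Σt_1 = 36.18 km; Σt_2 = 36.191 km; Σ(ρt)_1 = 102.27636; Σ(ρt)_2 = 103.382734 (in km·g cm⁻³).
e = (36.18 − 36.191) − (102.27636 − 103.382734) / 3.319 = 0.322 km.

0.322 km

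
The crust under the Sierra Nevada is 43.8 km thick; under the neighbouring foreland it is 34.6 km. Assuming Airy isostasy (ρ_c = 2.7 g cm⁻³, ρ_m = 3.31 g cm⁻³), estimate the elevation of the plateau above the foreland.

1.7 km

Excess crust Δ = 43.8 km − 34.6 km = 9.2 km, split between elevation h and root r with h + r = Δ.
Airy balance ρ_c h = (ρ_m − ρ_c) r gives r = h ρ_c/(ρ_m − ρ_c), so h (1 + ρ_c/(ρ_m − ρ_c)) = Δ, i.e. h = Δ (ρ_m − ρ_c)/ρ_m.
h = 9.2 km × 0.61/3.31 = 1.7 km.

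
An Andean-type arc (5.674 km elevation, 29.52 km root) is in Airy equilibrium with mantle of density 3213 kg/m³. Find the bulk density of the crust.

2690 kg/m³

ρ_c h = (ρ_m − ρ_c) r → ρ_c (h + r) = ρ_m r → ρ_c = ρ_m r / (h + r).
ρ_c = 3213 × 29.52 km / (5.674 km + 29.52 km) = 2690 kg/m³.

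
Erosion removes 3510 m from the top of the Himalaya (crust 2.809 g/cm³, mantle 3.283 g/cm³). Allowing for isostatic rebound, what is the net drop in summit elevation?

507 m

Rebound u = e ρ_c/ρ_m = 3510 m × 2.809/3.283 = 3003 m.
Net surface drop = e − u = 3510 m − 3003 m = e (ρ_m − ρ_c)/ρ_m = 507 m.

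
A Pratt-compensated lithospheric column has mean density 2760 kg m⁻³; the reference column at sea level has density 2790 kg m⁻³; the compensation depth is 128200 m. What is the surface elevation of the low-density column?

1390 m

ρ_ref D = ρ (D + h) → h = D (ρ_ref − ρ)/ρ.
h = 128200 m × (2790 − 2760)/2760 = 1390 m.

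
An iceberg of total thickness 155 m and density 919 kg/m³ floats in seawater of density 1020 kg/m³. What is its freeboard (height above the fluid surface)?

Floating equilibrium: submerged depth d = t ρ_obj/ρ_fluid = 155 m × 919/1020 = 139.7 m.
Freeboard = t − d = 155 m − 139.7 m = 15.3 m.

15.3 m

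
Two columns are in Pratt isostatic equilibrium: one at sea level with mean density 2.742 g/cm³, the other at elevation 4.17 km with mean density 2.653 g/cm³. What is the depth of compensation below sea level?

ρ_ref D = ρ (D + h) → D (ρ_ref − ρ) = ρ h.
D = ρ h/(ρ_ref − ρ) = 2.653 × 4.17 km/(2.742 − 2.653) = 124 km.

124 km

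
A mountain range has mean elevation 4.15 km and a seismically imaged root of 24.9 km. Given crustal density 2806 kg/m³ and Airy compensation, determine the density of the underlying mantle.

Airy balance: ρ_c h = (ρ_m − ρ_c) r → ρ_m = ρ_c (1 + h/r).
ρ_m = 2806 × (1 + 4.15 km/24.9 km) = 3270 kg/m³.

3270 kg/m³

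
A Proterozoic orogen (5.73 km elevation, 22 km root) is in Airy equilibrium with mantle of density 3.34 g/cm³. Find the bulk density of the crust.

2.65 g/cm³

ρ_c h = (ρ_m − ρ_c) r → ρ_c (h + r) = ρ_m r → ρ_c = ρ_m r / (h + r).
ρ_c = 3.34 × 22 km / (5.73 km + 22 km) = 2.65 g/cm³.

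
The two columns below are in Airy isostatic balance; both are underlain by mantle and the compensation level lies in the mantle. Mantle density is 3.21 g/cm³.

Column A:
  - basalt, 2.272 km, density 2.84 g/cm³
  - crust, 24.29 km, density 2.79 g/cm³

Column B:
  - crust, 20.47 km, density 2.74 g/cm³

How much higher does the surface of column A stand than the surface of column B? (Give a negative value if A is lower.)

For any compensation level in the mantle, the mantle terms cancel and isostasy reduces to e = (Σt_A − Σt_B) − (Σ(ρt)_A − Σ(ρt)_B) / ρ_m.
Σt_A = 26.562 km; Σt_B = 20.47 km; Σ(ρt)_A = 74.22158; Σ(ρt)_B = 56.0878 (in km·g/cm³).
e = (26.562 − 20.47) − (74.22158 − 56.0878) / 3.21 = 0.443 km.

0.443 km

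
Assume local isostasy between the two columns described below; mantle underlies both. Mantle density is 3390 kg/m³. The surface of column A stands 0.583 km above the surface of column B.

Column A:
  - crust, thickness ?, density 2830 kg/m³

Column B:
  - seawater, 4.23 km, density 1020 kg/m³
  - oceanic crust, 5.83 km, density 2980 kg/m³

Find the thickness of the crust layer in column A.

Take the compensation level at the base of the deeper column (depth z_c below the surface of column A) and equate Σ ρ_i t_i down to z_c; mantle fills any gap and the z_c terms cancel.
Column A: x×2830 + (z_c − 0 − x)×3390
Column B: 0.583×0 + 4.23×1020 + 5.83×2980 + (z_c − 0.583 − 10.06)×3390
The z_c×3390 term appears on both sides and cancels. Collect the known terms of each column as K = Σ(ρt)_known − 3390 × (depth of known layers): K_A = 0 − 3390×0 = 0; K_B = 21688 − 3390×(0.583 + 10.06) = −14391.77.
Balance: K_A − x×(3390 − 2830) = K_B, so x = (K_A − K_B)/(3390 − 2830) = 14391.8/560 = 25.7 km.

25.7 km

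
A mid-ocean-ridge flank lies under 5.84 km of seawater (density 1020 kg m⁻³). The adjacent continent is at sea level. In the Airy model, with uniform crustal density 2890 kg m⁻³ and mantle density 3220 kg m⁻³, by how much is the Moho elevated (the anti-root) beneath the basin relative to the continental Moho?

33.1 km

Equating mass per unit area of the two columns: replacing crust with seawater at the top is compensated by replacing crust with mantle at the base: d (ρ_c − ρ_w) = a (ρ_m − ρ_c).
a = d (ρ_c − ρ_w)/(ρ_m − ρ_c) = 5.84 km × 1870/330 = 33.1 km.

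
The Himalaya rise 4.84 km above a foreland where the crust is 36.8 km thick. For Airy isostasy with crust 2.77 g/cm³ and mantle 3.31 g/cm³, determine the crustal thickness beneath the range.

Root depth r = h ρ_c / (ρ_m − ρ_c) = 4.84 km × 2.77 / 0.54 = 24.83 km.
Total thickness = T + h + r = 36.8 km + 4.84 km + 24.83 km = 66.5 km.

66.5 km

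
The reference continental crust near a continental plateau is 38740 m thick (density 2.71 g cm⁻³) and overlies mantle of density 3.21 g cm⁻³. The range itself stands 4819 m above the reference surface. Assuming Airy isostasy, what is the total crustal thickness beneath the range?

69700 m

Root depth r = h ρ_c / (ρ_m − ρ_c) = 4819 m × 2.71 / 0.5 = 26120 m.
Total thickness = T + h + r = 38740 m + 4819 m + 26120 m = 69700 m.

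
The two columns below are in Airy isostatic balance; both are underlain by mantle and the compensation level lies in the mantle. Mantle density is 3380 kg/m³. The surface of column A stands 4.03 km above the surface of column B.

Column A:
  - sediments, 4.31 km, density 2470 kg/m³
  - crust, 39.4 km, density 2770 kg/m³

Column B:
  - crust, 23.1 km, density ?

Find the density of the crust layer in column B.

Take the compensation level at the base of the deeper column (depth z_c below the surface of column A) and equate Σ ρ_i t_i down to z_c; mantle fills any gap and the z_c terms cancel.
Column A: 4.31×2470 + 39.4×2770 + (z_c − 43.71)×3380
Column B: 4.03×0 + 23.1×ρ + (z_c − 4.03 − 23.1)×3380
The z_c×3380 term appears on both sides and cancels. Collect the known terms of each column as K = Σ(ρt)_known − 3380 × (depth of known layers): K_A = 119783.7 − 3380×43.71 = −27956.1; K_B = 0 − 3380×(4.03 + 23.1) = −91699.4.
Balance: K_A = K_B + 23.1×ρ, so ρ = (K_A − K_B)/23.1 = 63743.3/23.1 = 2760 kg/m³.

2760 kg/m³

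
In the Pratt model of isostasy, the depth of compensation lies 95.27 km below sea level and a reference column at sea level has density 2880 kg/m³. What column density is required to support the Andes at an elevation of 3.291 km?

2780 kg/m³

Pratt balance: ρ_ref D = ρ (D + h).
ρ = ρ_ref D/(D + h) = 2880 × 95.27 km/(95.27 km + 3.291 km) = 2780 kg/m³.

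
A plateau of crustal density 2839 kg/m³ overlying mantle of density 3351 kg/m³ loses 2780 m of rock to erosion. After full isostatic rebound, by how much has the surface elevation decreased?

Rebound u = e ρ_c/ρ_m = 2780 m × 2839/3351 = 2355 m.
Net surface drop = e − u = 2780 m − 2355 m = e (ρ_m − ρ_c)/ρ_m = 425 m.

425 m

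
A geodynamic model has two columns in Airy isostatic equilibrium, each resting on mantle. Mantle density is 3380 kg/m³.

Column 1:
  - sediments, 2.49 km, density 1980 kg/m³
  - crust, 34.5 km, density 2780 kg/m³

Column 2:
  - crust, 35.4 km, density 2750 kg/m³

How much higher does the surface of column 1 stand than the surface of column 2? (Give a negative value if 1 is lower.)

For any compensation level in the mantle, the mantle terms cancel and isostasy reduces to e = (Σt_1 − Σt_2) − (Σ(ρt)_1 − Σ(ρt)_2) / ρ_m.
Σt_1 = 36.99 km; Σt_2 = 35.4 km; Σ(ρt)_1 = 100840.2; Σ(ρt)_2 = 97350 (in km·kg/m³).
e = (36.99 − 35.4) − (100840.2 − 97350) / 3380 = 0.557 km.

0.557 km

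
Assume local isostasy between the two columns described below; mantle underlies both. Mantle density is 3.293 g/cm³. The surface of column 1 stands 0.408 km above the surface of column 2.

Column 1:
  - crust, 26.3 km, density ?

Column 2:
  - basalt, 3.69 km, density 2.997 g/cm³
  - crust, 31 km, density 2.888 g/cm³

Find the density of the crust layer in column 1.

Take the compensation level at the base of the deeper column (depth z_c below the surface of column 1) and equate Σ ρ_i t_i down to z_c; mantle fills any gap and the z_c terms cancel.
Column 1: 26.3×ρ + (z_c − 26.3)×3.293
Column 2: 0.408×0 + 3.69×2.997 + 31×2.888 + (z_c − 0.408 − 34.69)×3.293
The z_c×3.293 term appears on both sides and cancels. Collect the known terms of each column as K = Σ(ρt)_known − 3.293 × (depth of known layers): K_1 = 0 − 3.293×26.3 = −86.6059; K_2 = 100.58693 − 3.293×(0.408 + 34.69) = −14.990784.
Balance: K_1 + 26.3×ρ = K_2, so ρ = (K_2 − K_1)/26.3 = 71.6151/26.3 = 2.72 g/cm³.

2.72 g/cm³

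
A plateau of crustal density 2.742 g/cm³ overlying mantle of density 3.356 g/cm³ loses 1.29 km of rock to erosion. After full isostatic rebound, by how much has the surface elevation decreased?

0.236 km

Rebound u = e ρ_c/ρ_m = 1.29 km × 2.742/3.356 = 1.054 km.
Net surface drop = e − u = 1.29 km − 1.054 km = e (ρ_m − ρ_c)/ρ_m = 0.236 km.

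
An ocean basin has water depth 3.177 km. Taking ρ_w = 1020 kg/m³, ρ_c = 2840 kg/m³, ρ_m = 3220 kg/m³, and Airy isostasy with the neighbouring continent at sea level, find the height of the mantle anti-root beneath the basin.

15.2 km

For local isostatic compensation: replacing crust with seawater at the top is compensated by replacing crust with mantle at the base: d (ρ_c − ρ_w) = a (ρ_m − ρ_c).
a = d (ρ_c − ρ_w)/(ρ_m − ρ_c) = 3.177 km × 1820/380 = 15.2 km.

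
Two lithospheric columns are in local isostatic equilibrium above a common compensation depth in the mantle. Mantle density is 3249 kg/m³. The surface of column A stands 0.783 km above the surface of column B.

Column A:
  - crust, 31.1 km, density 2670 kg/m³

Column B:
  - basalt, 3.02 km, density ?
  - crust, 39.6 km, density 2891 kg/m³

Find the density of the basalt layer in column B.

2820 kg/m³

Take the compensation level at the base of the deeper column (depth z_c below the surface of column A) and equate Σ ρ_i t_i down to z_c; mantle fills any gap and the z_c terms cancel.
Column A: 31.1×2670 + (z_c − 31.1)×3249
Column B: 0.783×0 + 3.02×ρ + 39.6×2891 + (z_c − 0.783 − 42.62)×3249
The z_c×3249 term appears on both sides and cancels. Collect the known terms of each column as K = Σ(ρt)_known − 3249 × (depth of known layers): K_A = 83037 − 3249×31.1 = −18006.9; K_B = 114483.6 − 3249×(0.783 + 42.62) = −26532.747.
Balance: K_A = K_B + 3.02×ρ, so ρ = (K_A − K_B)/3.02 = 8525.85/3.02 = 2820 kg/m³.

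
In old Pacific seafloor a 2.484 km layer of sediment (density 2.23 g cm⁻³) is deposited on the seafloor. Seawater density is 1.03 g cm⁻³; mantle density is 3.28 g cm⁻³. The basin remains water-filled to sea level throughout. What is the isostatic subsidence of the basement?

1.32 km

Submarine loading: the sediment displaces seawater, and the subsidence is in turn flooded, so s (ρ_m − ρ_w) = t (ρ_sed − ρ_w).
s = 2.484 km × (2.23 − 1.03) / (3.28 − 1.03) = 1.32 km.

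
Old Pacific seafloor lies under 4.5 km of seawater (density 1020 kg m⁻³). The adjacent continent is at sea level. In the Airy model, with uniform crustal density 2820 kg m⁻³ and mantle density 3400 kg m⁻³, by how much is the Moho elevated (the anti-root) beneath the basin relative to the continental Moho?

Isostatic balance requires: replacing crust with seawater at the top is compensated by replacing crust with mantle at the base: d (ρ_c − ρ_w) = a (ρ_m − ρ_c).
a = d (ρ_c − ρ_w)/(ρ_m − ρ_c) = 4.5 km × 1800/580 = 14 km.

14 km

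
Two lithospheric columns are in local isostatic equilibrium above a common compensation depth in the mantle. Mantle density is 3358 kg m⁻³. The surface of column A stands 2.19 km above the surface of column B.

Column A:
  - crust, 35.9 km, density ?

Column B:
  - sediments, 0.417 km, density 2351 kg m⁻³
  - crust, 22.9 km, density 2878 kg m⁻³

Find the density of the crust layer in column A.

2840 kg m⁻³

Take the compensation level at the base of the deeper column (depth z_c below the surface of column A) and equate Σ ρ_i t_i down to z_c; mantle fills any gap and the z_c terms cancel.
Column A: 35.9×ρ + (z_c − 35.9)×3358
Column B: 2.19×0 + 0.417×2351 + 22.9×2878 + (z_c − 2.19 − 23.317)×3358
The z_c×3358 term appears on both sides and cancels. Collect the known terms of each column as K = Σ(ρt)_known − 3358 × (depth of known layers): K_A = 0 − 3358×35.9 = −120552.2; K_B = 66886.567 − 3358×(2.19 + 23.317) = −18765.939.
Balance: K_A + 35.9×ρ = K_B, so ρ = (K_B − K_A)/35.9 = 101786/35.9 = 2840 kg m⁻³.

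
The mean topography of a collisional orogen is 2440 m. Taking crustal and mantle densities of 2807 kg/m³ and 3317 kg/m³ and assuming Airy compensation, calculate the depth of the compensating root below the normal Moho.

13400 m

Equating mass per unit area of the two columns: the weight of the topography is balanced by the buoyancy of the root, ρ_c h = (ρ_m − ρ_c) r.
r = h · ρ_c / (ρ_m − ρ_c) = 2440 m × 2807 / (3317 − 2807) = 13400 m.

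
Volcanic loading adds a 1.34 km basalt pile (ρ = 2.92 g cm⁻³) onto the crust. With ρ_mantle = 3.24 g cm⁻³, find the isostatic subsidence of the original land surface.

1.21 km

Subaerial loading: s = t ρ_load / ρ_m.
s = 1.34 km × 2.92/3.24 = 1.21 km.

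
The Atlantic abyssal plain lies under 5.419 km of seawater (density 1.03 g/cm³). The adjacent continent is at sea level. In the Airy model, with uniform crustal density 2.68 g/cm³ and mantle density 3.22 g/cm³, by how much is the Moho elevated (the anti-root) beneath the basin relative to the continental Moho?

16.6 km

Isostatic balance requires: replacing crust with seawater at the top is compensated by replacing crust with mantle at the base: d (ρ_c − ρ_w) = a (ρ_m − ρ_c).
a = d (ρ_c − ρ_w)/(ρ_m − ρ_c) = 5.419 km × 1.65/0.54 = 16.6 km.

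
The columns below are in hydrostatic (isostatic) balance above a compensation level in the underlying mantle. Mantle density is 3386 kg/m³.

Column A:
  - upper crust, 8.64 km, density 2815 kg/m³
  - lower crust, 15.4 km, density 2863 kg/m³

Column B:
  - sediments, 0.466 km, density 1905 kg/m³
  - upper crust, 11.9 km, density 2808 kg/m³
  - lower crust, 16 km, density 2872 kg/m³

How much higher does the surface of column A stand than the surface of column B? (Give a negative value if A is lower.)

−0.828 km

For any compensation level in the mantle, the mantle terms cancel and isostasy reduces to e = (Σt_A − Σt_B) − (Σ(ρt)_A − Σ(ρt)_B) / ρ_m.
Σt_A = 24.04 km; Σt_B = 28.366 km; Σ(ρt)_A = 68411.8; Σ(ρt)_B = 80254.93 (in km·kg/m³).
e = (24.04 − 28.366) − (68411.8 − 80254.93) / 3386 = −0.828 km.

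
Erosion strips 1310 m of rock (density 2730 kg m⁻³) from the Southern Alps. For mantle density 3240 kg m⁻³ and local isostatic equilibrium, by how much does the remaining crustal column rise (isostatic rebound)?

Unloading: uplift u = e ρ_c/ρ_m = 1310 m × 2730/3240 = 1100 m.

1100 m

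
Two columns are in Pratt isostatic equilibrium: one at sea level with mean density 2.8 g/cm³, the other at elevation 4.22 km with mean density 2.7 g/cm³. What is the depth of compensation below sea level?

ρ_ref D = ρ (D + h) → D (ρ_ref − ρ) = ρ h.
D = ρ h/(ρ_ref − ρ) = 2.7 × 4.22 km/(2.8 − 2.7) = 114 km.

114 km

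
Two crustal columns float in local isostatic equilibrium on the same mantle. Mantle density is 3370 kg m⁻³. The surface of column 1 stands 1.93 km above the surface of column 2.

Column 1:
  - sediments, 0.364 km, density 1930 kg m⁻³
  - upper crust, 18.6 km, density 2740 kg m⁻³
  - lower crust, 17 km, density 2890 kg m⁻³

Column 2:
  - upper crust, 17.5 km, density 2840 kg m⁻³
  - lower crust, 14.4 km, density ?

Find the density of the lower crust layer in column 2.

3050 kg m⁻³

Take the compensation level at the base of the deeper column (depth z_c below the surface of column 1) and equate Σ ρ_i t_i down to z_c; mantle fills any gap and the z_c terms cancel.
Column 1: 0.364×1930 + 18.6×2740 + 17×2890 + (z_c − 35.964)×3370
Column 2: 1.93×0 + 17.5×2840 + 14.4×ρ + (z_c − 1.93 − 31.9)×3370
The z_c×3370 term appears on both sides and cancels. Collect the known terms of each column as K = Σ(ρt)_known − 3370 × (depth of known layers): K_1 = 100796.52 − 3370×35.964 = −20402.16; K_2 = 49700 − 3370×(1.93 + 31.9) = −64307.1.
Balance: K_1 = K_2 + 14.4×ρ, so ρ = (K_1 − K_2)/14.4 = 43904.9/14.4 = 3050 kg m⁻³.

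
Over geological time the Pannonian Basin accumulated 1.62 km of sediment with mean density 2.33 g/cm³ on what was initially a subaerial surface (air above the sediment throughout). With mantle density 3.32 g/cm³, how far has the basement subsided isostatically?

Subaerial load: s = t ρ_sed / ρ_m = 1.62 km × 2.33/3.32 = 1.14 km.

1.14 km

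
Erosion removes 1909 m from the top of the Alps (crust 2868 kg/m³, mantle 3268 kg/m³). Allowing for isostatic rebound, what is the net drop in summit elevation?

Rebound u = e ρ_c/ρ_m = 1909 m × 2868/3268 = 1675 m.
Net surface drop = e − u = 1909 m − 1675 m = e (ρ_m − ρ_c)/ρ_m = 234 m.

234 m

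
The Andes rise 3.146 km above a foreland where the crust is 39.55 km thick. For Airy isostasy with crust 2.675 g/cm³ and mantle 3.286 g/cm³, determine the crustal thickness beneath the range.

56.5 km

Root depth r = h ρ_c / (ρ_m − ρ_c) = 3.146 km × 2.675 / 0.611 = 13.77 km.
Total thickness = T + h + r = 39.55 km + 3.146 km + 13.77 km = 56.5 km.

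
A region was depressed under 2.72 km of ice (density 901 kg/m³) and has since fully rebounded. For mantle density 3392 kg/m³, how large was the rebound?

0.723 km

Removing the load lets mantle flow back in; uplift u satisfies ρ_ice t = ρ_m u.
u = t ρ_ice/ρ_m = 2.72 km × 901/3392 = 0.723 km.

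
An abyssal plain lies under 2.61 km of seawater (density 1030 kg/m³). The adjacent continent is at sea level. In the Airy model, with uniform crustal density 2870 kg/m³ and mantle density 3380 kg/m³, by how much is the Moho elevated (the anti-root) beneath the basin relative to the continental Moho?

Equating mass per unit area of the two columns: replacing crust with seawater at the top is compensated by replacing crust with mantle at the base: d (ρ_c − ρ_w) = a (ρ_m − ρ_c).
a = d (ρ_c − ρ_w)/(ρ_m − ρ_c) = 2.61 km × 1840/510 = 9.42 km.

9.42 km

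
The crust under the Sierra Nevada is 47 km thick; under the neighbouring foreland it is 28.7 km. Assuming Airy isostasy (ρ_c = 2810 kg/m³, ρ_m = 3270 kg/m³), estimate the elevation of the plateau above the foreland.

2.57 km

Excess crust Δ = 47 km − 28.7 km = 18.3 km, split between elevation h and root r with h + r = Δ.
Airy balance ρ_c h = (ρ_m − ρ_c) r gives r = h ρ_c/(ρ_m − ρ_c), so h (1 + ρ_c/(ρ_m − ρ_c)) = Δ, i.e. h = Δ (ρ_m − ρ_c)/ρ_m.
h = 18.3 km × 460/3270 = 2.57 km.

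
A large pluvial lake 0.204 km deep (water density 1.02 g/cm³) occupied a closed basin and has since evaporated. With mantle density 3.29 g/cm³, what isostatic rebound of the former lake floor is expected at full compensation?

u = d ρ_w/ρ_m = 0.204 km × 1.02/3.29 = 0.0632 km.

0.0632 km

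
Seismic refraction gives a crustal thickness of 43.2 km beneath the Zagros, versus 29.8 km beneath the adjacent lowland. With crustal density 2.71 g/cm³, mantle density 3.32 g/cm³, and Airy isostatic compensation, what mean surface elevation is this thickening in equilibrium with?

Excess crust Δ = 43.2 km − 29.8 km = 13.4 km, split between elevation h and root r with h + r = Δ.
Airy balance ρ_c h = (ρ_m − ρ_c) r gives r = h ρ_c/(ρ_m − ρ_c), so h (1 + ρ_c/(ρ_m − ρ_c)) = Δ, i.e. h = Δ (ρ_m − ρ_c)/ρ_m.
h = 13.4 km × 0.61/3.32 = 2.46 km.

2.46 km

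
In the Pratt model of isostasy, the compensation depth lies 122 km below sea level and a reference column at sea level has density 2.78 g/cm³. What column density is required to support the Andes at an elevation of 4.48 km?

Pratt balance: ρ_ref D = ρ (D + h).
ρ = ρ_ref D/(D + h) = 2.78 × 122 km/(122 km + 4.48 km) = 2.68 g/cm³.

2.68 g/cm³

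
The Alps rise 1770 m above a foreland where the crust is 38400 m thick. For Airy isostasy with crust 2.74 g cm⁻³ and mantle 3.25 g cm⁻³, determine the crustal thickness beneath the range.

Root depth r = h ρ_c / (ρ_m − ρ_c) = 1770 m × 2.74 / 0.51 = 9509 m.
Total thickness = T + h + r = 38400 m + 1770 m + 9509 m = 49700 m.

49700 m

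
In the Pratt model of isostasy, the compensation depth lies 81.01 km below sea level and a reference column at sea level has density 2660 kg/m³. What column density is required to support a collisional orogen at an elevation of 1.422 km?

Pratt balance: ρ_ref D = ρ (D + h).
ρ = ρ_ref D/(D + h) = 2660 × 81.01 km/(81.01 km + 1.422 km) = 2610 kg/m³.

2610 kg/m³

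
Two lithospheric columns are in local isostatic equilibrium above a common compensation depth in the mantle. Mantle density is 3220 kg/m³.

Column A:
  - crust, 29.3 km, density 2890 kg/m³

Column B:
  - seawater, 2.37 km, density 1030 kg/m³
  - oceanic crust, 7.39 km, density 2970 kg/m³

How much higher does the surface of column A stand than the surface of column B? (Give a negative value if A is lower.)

0.817 km

For any compensation level in the mantle, the mantle terms cancel and isostasy reduces to e = (Σt_A − Σt_B) − (Σ(ρt)_A − Σ(ρt)_B) / ρ_m.
Σt_A = 29.3 km; Σt_B = 9.76 km; Σ(ρt)_A = 84677; Σ(ρt)_B = 24389.4 (in km·kg/m³).
e = (29.3 − 9.76) − (84677 − 24389.4) / 3220 = 0.817 km.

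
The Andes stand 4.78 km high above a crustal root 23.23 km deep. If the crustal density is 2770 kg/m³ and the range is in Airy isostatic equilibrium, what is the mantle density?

Airy balance: ρ_c h = (ρ_m − ρ_c) r → ρ_m = ρ_c (1 + h/r).
ρ_m = 2770 × (1 + 4.78 km/23.23 km) = 3340 kg/m³.

3340 kg/m³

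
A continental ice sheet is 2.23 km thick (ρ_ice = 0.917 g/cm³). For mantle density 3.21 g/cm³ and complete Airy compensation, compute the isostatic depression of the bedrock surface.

0.637 km

In Airy isostatic equilibrium: the ice load ρ_ice t is balanced by mantle displaced below, ρ_m s.
s = t ρ_ice / ρ_m = 2.23 km × 0.917/3.21 = 0.637 km.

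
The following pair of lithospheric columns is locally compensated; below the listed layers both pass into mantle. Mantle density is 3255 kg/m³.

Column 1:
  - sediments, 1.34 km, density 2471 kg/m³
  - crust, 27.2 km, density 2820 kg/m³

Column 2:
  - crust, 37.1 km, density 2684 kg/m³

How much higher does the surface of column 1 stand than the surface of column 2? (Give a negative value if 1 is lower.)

−2.55 km

For any compensation level in the mantle, the mantle terms cancel and isostasy reduces to e = (Σt_1 − Σt_2) − (Σ(ρt)_1 − Σ(ρt)_2) / ρ_m.
Σt_1 = 28.54 km; Σt_2 = 37.1 km; Σ(ρt)_1 = 80015.14; Σ(ρt)_2 = 99576.4 (in km·kg/m³).
e = (28.54 − 37.1) − (80015.14 − 99576.4) / 3255 = −2.55 km.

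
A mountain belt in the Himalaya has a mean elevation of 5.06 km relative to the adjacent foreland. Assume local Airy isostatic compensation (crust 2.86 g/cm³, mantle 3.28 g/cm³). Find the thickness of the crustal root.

For local isostatic compensation: the weight of the topography is balanced by the buoyancy of the root, ρ_c h = (ρ_m − ρ_c) r.
r = h · ρ_c / (ρ_m − ρ_c) = 5.06 km × 2.86 / (3.28 − 2.86) = 34.5 km.

34.5 km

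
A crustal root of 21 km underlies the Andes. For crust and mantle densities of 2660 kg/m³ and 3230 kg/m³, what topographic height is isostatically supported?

4.5 km

Equating mass per unit area of the two columns: ρ_c h = (ρ_m − ρ_c) r.
h = r (ρ_m − ρ_c) / ρ_c = 21 km × (3230 − 2660) / 2660 = 4.5 km.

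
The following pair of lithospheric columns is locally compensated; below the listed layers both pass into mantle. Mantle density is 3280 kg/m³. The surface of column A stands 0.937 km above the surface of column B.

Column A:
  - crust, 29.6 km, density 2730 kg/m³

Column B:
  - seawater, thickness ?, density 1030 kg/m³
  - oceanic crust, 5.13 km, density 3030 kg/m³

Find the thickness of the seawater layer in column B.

Take the compensation level at the base of the deeper column (depth z_c below the surface of column A) and equate Σ ρ_i t_i down to z_c; mantle fills any gap and the z_c terms cancel.
Column A: 29.6×2730 + (z_c − 29.6)×3280
Column B: 0.937×0 + x×1030 + 5.13×3030 + (z_c − 0.937 − 5.13 − x)×3280
The z_c×3280 term appears on both sides and cancels. Collect the known terms of each column as K = Σ(ρt)_known − 3280 × (depth of known layers): K_A = 80808 − 3280×29.6 = −16280; K_B = 15543.9 − 3280×(0.937 + 5.13) = −4355.86.
Balance: K_A = K_B − x×(3280 − 1030), so x = (K_B − K_A)/(3280 − 1030) = 11924.1/2250 = 5.3 km.

5.3 km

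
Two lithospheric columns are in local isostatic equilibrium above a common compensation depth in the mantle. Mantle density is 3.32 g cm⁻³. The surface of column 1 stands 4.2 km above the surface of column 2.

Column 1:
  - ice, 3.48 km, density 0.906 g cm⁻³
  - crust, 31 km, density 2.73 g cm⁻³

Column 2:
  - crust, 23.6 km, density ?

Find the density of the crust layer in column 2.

Take the compensation level at the base of the deeper column (depth z_c below the surface of column 1) and equate Σ ρ_i t_i down to z_c; mantle fills any gap and the z_c terms cancel.
Column 1: 3.48×0.906 + 31×2.73 + (z_c − 34.48)×3.32
Column 2: 4.2×0 + 23.6×ρ + (z_c − 4.2 − 23.6)×3.32
The z_c×3.32 term appears on both sides and cancels. Collect the known terms of each column as K = Σ(ρt)_known − 3.32 × (depth of known layers): K_1 = 87.78288 − 3.32×34.48 = −26.69072; K_2 = 0 − 3.32×(4.2 + 23.6) = −92.296.
Balance: K_1 = K_2 + 23.6×ρ, so ρ = (K_1 − K_2)/23.6 = 65.6053/23.6 = 2.78 g cm⁻³.

2.78 g cm⁻³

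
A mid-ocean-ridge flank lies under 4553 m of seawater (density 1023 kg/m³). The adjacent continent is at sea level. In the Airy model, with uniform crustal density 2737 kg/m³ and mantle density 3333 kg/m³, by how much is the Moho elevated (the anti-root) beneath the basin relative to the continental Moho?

13100 m

By Archimedes' principle applied to the lithosphere: replacing crust with seawater at the top is compensated by replacing crust with mantle at the base: d (ρ_c − ρ_w) = a (ρ_m − ρ_c).
a = d (ρ_c − ρ_w)/(ρ_m − ρ_c) = 4553 m × 1714/596 = 13100 m.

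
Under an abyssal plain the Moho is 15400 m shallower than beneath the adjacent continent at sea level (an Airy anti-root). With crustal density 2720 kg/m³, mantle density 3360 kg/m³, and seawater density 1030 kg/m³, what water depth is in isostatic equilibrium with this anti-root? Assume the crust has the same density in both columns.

5830 m

Replacing a thickness d of crust by seawater at the top must be balanced by replacing crust with mantle at the base: d (ρ_c − ρ_w) = a (ρ_m − ρ_c).
d = a (ρ_m − ρ_c)/(ρ_c − ρ_w) = 15400 m × 640/1690 = 5830 m.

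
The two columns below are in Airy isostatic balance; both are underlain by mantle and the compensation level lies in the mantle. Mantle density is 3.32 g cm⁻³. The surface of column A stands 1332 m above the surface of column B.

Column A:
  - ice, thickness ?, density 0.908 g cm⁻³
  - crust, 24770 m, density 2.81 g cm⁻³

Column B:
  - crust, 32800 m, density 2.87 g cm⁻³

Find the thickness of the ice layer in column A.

Take the compensation level at the base of the deeper column (depth z_c below the surface of column A) and equate Σ ρ_i t_i down to z_c; mantle fills any gap and the z_c terms cancel.
Column A: x×0.908 + 24770×2.81 + (z_c − 24770 − x)×3.32
Column B: 1332×0 + 32800×2.87 + (z_c − 1332 − 32800)×3.32
The z_c×3.32 term appears on both sides and cancels. Collect the known terms of each column as K = Σ(ρt)_known − 3.32 × (depth of known layers): K_A = 69603.7 − 3.32×24770 = −12632.7; K_B = 94136 − 3.32×(1332 + 32800) = −19182.24.
Balance: K_A − x×(3.32 − 0.908) = K_B, so x = (K_A − K_B)/(3.32 − 0.908) = 6549.54/2.412 = 2720 m.

2720 m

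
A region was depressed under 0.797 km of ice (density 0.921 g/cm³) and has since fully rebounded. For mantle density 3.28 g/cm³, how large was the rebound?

0.224 km

Removing the load lets mantle flow back in; uplift u satisfies ρ_ice t = ρ_m u.
u = t ρ_ice/ρ_m = 0.797 km × 0.921/3.28 = 0.224 km.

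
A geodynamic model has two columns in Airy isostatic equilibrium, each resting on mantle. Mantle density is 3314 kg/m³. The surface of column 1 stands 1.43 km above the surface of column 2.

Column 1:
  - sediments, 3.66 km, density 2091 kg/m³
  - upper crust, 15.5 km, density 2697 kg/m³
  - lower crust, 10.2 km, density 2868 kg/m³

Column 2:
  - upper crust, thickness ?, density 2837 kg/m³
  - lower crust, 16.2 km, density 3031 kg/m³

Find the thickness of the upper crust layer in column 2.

19.4 km

Take the compensation level at the base of the deeper column (depth z_c below the surface of column 1) and equate Σ ρ_i t_i down to z_c; mantle fills any gap and the z_c terms cancel.
Column 1: 3.66×2091 + 15.5×2697 + 10.2×2868 + (z_c − 29.36)×3314
Column 2: 1.43×0 + x×2837 + 16.2×3031 + (z_c − 1.43 − 16.2 − x)×3314
The z_c×3314 term appears on both sides and cancels. Collect the known terms of each column as K = Σ(ρt)_known − 3314 × (depth of known layers): K_1 = 78710.16 − 3314×29.36 = −18588.88; K_2 = 49102.2 − 3314×(1.43 + 16.2) = −9323.62.
Balance: K_1 = K_2 − x×(3314 − 2837), so x = (K_2 − K_1)/(3314 − 2837) = 9265.26/477 = 19.4 km.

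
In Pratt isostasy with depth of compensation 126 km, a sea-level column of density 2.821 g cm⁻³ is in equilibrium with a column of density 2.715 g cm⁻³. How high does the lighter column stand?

4.92 km

ρ_ref D = ρ (D + h) → h = D (ρ_ref − ρ)/ρ.
h = 126 km × (2.821 − 2.715)/2.715 = 4.92 km.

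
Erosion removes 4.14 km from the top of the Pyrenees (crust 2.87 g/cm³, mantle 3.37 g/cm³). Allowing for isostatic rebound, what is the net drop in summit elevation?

0.614 km

Rebound u = e ρ_c/ρ_m = 4.14 km × 2.87/3.37 = 3.526 km.
Net surface drop = e − u = 4.14 km − 3.526 km = e (ρ_m − ρ_c)/ρ_m = 0.614 km.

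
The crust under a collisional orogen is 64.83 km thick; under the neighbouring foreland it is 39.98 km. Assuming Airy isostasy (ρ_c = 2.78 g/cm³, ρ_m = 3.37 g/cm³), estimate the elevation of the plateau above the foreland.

Excess crust Δ = 64.83 km − 39.98 km = 24.85 km, split between elevation h and root r with h + r = Δ.
Airy balance ρ_c h = (ρ_m − ρ_c) r gives r = h ρ_c/(ρ_m − ρ_c), so h (1 + ρ_c/(ρ_m − ρ_c)) = Δ, i.e. h = Δ (ρ_m − ρ_c)/ρ_m.
h = 24.85 km × 0.59/3.37 = 4.35 km.

4.35 km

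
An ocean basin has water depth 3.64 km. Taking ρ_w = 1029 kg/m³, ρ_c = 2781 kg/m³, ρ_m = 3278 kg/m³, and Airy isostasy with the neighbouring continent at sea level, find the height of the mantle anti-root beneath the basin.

12.8 km

Isostatic balance requires: replacing crust with seawater at the top is compensated by replacing crust with mantle at the base: d (ρ_c − ρ_w) = a (ρ_m − ρ_c).
a = d (ρ_c − ρ_w)/(ρ_m − ρ_c) = 3.64 km × 1752/497 = 12.8 km.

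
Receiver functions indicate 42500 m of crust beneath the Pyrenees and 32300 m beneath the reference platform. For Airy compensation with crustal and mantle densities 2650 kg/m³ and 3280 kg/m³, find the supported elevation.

Excess crust Δ = 42500 m − 32300 m = 10200 m, split between elevation h and root r with h + r = Δ.
Airy balance ρ_c h = (ρ_m − ρ_c) r gives r = h ρ_c/(ρ_m − ρ_c), so h (1 + ρ_c/(ρ_m − ρ_c)) = Δ, i.e. h = Δ (ρ_m − ρ_c)/ρ_m.
h = 10200 m × 630/3280 = 1960 m.

1960 m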